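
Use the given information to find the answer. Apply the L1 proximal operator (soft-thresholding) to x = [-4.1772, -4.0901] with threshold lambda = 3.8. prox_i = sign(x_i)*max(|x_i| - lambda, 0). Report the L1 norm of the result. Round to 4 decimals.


Soft-thresholding with lambda = 3.8:
prox(-4.1772) = sign(-4.1772)*max(|-4.1772| - 3.8, 0) = -0.3772
prox(-4.0901) = sign(-4.0901)*max(|-4.0901| - 3.8, 0) = -0.2901
prox(x) = [-0.3772, -0.2901]
||prox(x)||_1 = 0.3772 + 0.2901 = 0.6673


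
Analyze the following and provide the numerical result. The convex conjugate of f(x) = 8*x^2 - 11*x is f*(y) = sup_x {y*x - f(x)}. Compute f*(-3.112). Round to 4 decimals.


f*(y) = sup_x {y*x - a*x^2 - b*x} = sup_x {(y-b)*x - a*x^2}
FOC: (y - b) - 2a*x = 0 => x* = (y - b)/(2a)
x* = (-3.112 + 11)/(2*8) = 0.493
f*(-3.112) = (y-b)^2/(4a) = (-3.112 + 11)^2/(4*8)
= 62.2205/32 = 1.9444


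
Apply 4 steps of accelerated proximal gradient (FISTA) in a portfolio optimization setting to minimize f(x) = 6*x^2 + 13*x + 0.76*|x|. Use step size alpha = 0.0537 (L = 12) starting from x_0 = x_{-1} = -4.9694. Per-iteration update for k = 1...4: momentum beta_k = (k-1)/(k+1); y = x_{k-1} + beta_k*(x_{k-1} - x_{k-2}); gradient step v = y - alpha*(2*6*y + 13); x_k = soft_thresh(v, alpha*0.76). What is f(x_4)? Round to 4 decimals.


FISTA on f(x) = 6*x^2 + 13*x + 0.76*|x|
L = 12, alpha = 0.0537
Iteration 1: beta = 0.0, y = -4.9694 + 0.0*(-4.9694 + 4.9694) = -4.9694
  grad(y) = -46.6328, v = y - alpha*grad = -2.4652
  prox(v) = soft_thresh(-2.4652, 0.0408) = -2.4244
Iteration 2: beta = 0.3333, y = -2.4244 + 0.3333*(-2.4244 + 4.9694) = -1.5761
  grad(y) = -5.9129, v = y - alpha*grad = -1.2586
  prox(v) = soft_thresh(-1.2586, 0.0408) = -1.2177
Iteration 3: beta = 0.5, y = -1.2177 + 0.5*(-1.2177 + 2.4244) = -0.6144
  grad(y) = 5.6271, v = y - alpha*grad = -0.9166
  prox(v) = soft_thresh(-0.9166, 0.0408) = -0.8758
Iteration 4: beta = 0.6, y = -0.8758 + 0.6*(-0.8758 + 1.2177) = -0.6706
  grad(y) = 4.9529, v = y - alpha*grad = -0.9366
  prox(v) = soft_thresh(-0.9366, 0.0408) = -0.8957
f(x_4) = 6*(-0.8957)^2 + 13*(-0.8957) + 0.76*|-0.8957| = -6.1498


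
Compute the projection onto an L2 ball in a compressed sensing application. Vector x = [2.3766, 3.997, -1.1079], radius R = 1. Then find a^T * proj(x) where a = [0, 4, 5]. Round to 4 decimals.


Step 1: Compute ||x|| (intermediates to 6 decimals).
||x|| = sqrt(2.3766^2 + 3.997^2 + (-1.1079)^2) = 4.780343
Step 2: Project.
Since ||x|| > R, scale = R/||x|| = 1/4.780343 = 0.20919, proj(x) = scale * x
proj(x) = [0.497161, 0.836132, -0.231762]
Step 3: Dot product.
a^T * proj(x) = 0*0.497161 + 4*0.836132 + 5*(-0.231762) = 2.1857


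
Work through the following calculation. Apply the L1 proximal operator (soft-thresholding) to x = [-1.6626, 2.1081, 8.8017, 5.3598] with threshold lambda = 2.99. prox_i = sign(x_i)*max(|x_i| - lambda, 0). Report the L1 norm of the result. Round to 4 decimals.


Soft-thresholding with lambda = 2.99:
prox(-1.6626) = sign(-1.6626)*max(|-1.6626| - 2.99, 0) = 0.0
prox(2.1081) = sign(2.1081)*max(|2.1081| - 2.99, 0) = 0.0
prox(8.8017) = sign(8.8017)*max(|8.8017| - 2.99, 0) = 5.8117
prox(5.3598) = sign(5.3598)*max(|5.3598| - 2.99, 0) = 2.3698
prox(x) = [0.0, 0.0, 5.8117, 2.3698]
||prox(x)||_1 = 0.0 + 0.0 + 5.8117 + 2.3698 = 8.1815


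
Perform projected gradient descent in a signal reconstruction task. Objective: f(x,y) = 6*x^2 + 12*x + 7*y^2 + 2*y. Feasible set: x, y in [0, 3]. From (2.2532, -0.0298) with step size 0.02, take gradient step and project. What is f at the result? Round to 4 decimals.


Step 1: Compute gradient at (2.2532, -0.0298).
grad_x = 2*6*2.2532 + 12 = 39.0384
grad_y = 2*7*-0.0298 + 2 = 1.5828
Step 2: Gradient step.
x_raw = 2.2532 - 0.02*39.0384 = 1.4724
y_raw = -0.0298 - 0.02*1.5828 = -0.0615
Step 3: Project onto [0, 3].
x_proj = clip(1.4724) = 1.4724
y_proj = clip(-0.0615) = 0.0
Step 4: Evaluate f.
f(1.4724, 0.0) = 30.6775


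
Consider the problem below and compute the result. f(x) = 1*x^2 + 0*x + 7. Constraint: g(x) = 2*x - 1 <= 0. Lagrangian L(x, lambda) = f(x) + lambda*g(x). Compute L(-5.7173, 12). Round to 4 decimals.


Step 1: Evaluate f(x).
f(-5.7173) = 1*(-5.7173)^2 + 0*(-5.7173) + 7 = 39.6875
Step 2: Evaluate g(x).
g(-5.7173) = 2*-5.7173 - 1 = -12.4346
Step 3: Compute Lagrangian.
L = 39.6875 + 12*-12.4346 = -109.5277


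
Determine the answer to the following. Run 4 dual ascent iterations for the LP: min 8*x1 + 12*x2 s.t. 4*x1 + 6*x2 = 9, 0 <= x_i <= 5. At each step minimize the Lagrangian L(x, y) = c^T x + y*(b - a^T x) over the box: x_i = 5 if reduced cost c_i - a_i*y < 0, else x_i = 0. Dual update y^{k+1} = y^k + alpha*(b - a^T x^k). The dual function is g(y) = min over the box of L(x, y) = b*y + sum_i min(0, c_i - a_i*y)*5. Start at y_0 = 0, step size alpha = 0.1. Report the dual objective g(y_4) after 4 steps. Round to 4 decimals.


Dual ascent for LP: min 8*x1 + 12*x2, 4*x1 + 6*x2 = 9, 0 <= x_i <= 5
Step 1: y^k = 0.0, reduced costs: (8.0, 12.0)
  x^k = (0.0, 0.0), subgradient = b - a^T x = 9.0
  y^{k+1} = 0.0 + 0.1*9.0 = 0.9
Step 2: y^k = 0.9, reduced costs: (4.4, 6.6)
  x^k = (0.0, 0.0), subgradient = b - a^T x = 9.0
  y^{k+1} = 0.9 + 0.1*9.0 = 1.8
Step 3: y^k = 1.8, reduced costs: (0.8, 1.2)
  x^k = (0.0, 0.0), subgradient = b - a^T x = 9.0
  y^{k+1} = 1.8 + 0.1*9.0 = 2.7
Step 4: y^k = 2.7, reduced costs: (-2.8, -4.2)
  x^k = (5.0, 5.0), subgradient = b - a^T x = -41.0
  y^{k+1} = 2.7 + 0.1*-41.0 = -1.4
Dual objective at y_4 = -1.4: reduced costs (13.6, 20.4), box minimizer x = (0.0, 0.0)
g(y_4) = b*y + (c1 - a1*y)*x1 + (c2 - a2*y)*x2 = 9*(-1.4) + 13.6*0.0 + 20.4*0.0 = -12.6 + 0.0 + 0.0 = -12.6


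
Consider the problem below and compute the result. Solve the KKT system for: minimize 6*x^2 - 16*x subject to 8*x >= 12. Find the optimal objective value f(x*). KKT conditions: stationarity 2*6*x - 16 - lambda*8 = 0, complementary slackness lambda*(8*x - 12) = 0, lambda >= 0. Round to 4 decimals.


Step 1: Try lambda = 0 (constraint inactive).
x_unc = 16/(2*6) = 1.3333
Check: 8*1.3333 = 10.6664 < 12 -- violated!
Step 2: Constraint must be active: 8*x = 12
x* = 12/8 = 1.5
lambda = (2*6*1.5 - 16)/8 = 0.25
Step 3: Compute optimal value.
f(x*) = 6*1.5^2 - 16*1.5 = -10.5


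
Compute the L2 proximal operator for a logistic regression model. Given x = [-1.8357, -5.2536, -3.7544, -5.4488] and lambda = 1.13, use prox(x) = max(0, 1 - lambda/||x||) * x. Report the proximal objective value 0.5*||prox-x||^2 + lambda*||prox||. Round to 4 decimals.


Step 1: Compute ||x||.
||x|| = 8.6461
Step 2: Compute scaling factor.
scale = max(0, 1 - 1.13/8.6461) = 0.8693
Step 3: prox(x) = [-1.5958, -4.567, -3.2637, -4.7367]
||prox(x)|| = 7.5161
Step 4: Proximal objective.
0.5*||prox-x||^2 = 0.6385
lambda*||prox|| = 8.4932
Total = 9.1316


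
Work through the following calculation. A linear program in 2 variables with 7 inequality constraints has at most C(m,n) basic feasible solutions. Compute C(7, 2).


Each vertex corresponds to some choice of n active constraints out of m, so the number of vertices is at most C(m, n) = m! / (n!(m-n)!).
m = 7, n = 2
Numerator: 7 * 6
Denominator: 2! = 2
C(7, 2) = 21


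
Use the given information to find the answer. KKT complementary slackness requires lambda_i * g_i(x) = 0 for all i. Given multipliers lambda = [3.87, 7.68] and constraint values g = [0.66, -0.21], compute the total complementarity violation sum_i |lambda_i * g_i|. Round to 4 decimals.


KKT complementary slackness check:
lambda_1 * g_1 = 3.87 * 0.66 = 2.5542
lambda_2 * g_2 = 7.68 * -0.21 = -1.6128
Total violation = 2.5542 + 1.6128 = 4.167


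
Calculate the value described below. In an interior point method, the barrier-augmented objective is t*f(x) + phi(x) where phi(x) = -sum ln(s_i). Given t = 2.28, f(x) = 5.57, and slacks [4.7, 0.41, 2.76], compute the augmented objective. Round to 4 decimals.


Step 1: Compute log-barrier.
ln values: [1.5476, -0.8916, 1.0152]
phi = -(1.5476 - 0.8916 + 1.0152) = -1.6712
Step 2: Compute augmented objective.
t*f(x) = 2.28*5.57 = 12.6996
Total = 12.6996 - 1.6712 = 11.0284


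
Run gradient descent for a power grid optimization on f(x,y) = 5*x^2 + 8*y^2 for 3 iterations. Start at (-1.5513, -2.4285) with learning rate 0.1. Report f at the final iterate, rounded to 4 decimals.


Gradient descent on f(x,y) = 5*x^2 + 8*y^2.
Starting point: (-1.5513, -2.4285), alpha = 0.1
Step 1: grad_x = 2*5*-1.5513 = -15.513, grad_y = 2*8*-2.4285 = -38.856
  x_1 = -1.5513 - 0.1*-15.513 = 0.0
  y_1 = -2.4285 - 0.1*-38.856 = 1.4571
Step 2: grad_x = 2*5*0.0 = 0.0, grad_y = 2*8*1.4571 = 23.3136
  x_2 = 0.0 - 0.1*0.0 = 0.0
  y_2 = 1.4571 - 0.1*23.3136 = -0.8743
Step 3: grad_x = 2*5*0.0 = 0.0, grad_y = 2*8*-0.8743 = -13.9882
  x_3 = 0.0 - 0.1*0.0 = 0.0
  y_3 = -0.8743 - 0.1*-13.9882 = 0.5246
f(0.0, 0.5246) = 5*0.0^2 + 8*0.5246^2 = 2.2013


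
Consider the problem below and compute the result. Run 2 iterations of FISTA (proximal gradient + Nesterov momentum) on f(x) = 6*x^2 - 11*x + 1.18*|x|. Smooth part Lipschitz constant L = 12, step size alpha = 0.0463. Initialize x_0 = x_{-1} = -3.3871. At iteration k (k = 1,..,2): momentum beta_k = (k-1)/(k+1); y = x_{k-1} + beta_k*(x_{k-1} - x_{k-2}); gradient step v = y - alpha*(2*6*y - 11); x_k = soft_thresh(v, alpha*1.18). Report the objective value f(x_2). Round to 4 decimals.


FISTA on f(x) = 6*x^2 - 11*x + 1.18*|x|
L = 12, alpha = 0.0463
Iteration 1: beta = 0.0, y = -3.3871 + 0.0*(-3.3871 + 3.3871) = -3.3871
  grad(y) = -51.6452, v = y - alpha*grad = -0.9959
  prox(v) = soft_thresh(-0.9959, 0.0546) = -0.9413
Iteration 2: beta = 0.3333, y = -0.9413 + 0.3333*(-0.9413 + 3.3871) = -0.126
  grad(y) = -12.5123, v = y - alpha*grad = 0.4533
  prox(v) = soft_thresh(0.4533, 0.0546) = 0.3987
f(x_2) = 6*0.3987^2 - 11*0.3987 + 1.18*|0.3987| = -2.9613


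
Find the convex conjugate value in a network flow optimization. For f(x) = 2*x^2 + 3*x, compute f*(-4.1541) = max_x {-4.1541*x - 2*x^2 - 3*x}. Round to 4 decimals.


f*(y) = sup_x {y*x - a*x^2 - b*x} = sup_x {(y-b)*x - a*x^2}
FOC: (y - b) - 2a*x = 0 => x* = (y - b)/(2a)
x* = (-4.1541 - 3)/(2*2) = -1.7885
f*(-4.1541) = (y-b)^2/(4a) = (-4.1541 - 3)^2/(4*2)
= 51.1811/8 = 6.3976


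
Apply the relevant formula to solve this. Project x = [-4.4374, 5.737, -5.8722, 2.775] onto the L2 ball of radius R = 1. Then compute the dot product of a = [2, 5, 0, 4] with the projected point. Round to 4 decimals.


Step 1: Compute ||x|| (intermediates to 6 decimals).
||x|| = sqrt((-4.4374)^2 + 5.737^2 + (-5.8722)^2 + 2.775^2) = 9.735864
Step 2: Project.
Since ||x|| > R, scale = R/||x|| = 1/9.735864 = 0.102713, proj(x) = scale * x
proj(x) = [-0.455779, 0.589264, -0.603151, 0.285029]
Step 3: Dot product.
a^T * proj(x) = 2*(-0.455779) + 5*0.589264 + 0*(-0.603151) + 4*0.285029 = 3.1749


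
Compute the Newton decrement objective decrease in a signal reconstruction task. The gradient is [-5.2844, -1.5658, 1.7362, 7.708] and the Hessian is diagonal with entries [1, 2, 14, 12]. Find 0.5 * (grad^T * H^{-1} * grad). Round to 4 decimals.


Step 1: H is diagonal, so H^(-1) * g = [-5.2844, -0.7829, 0.124, 0.6423].
Step 2: g^T H^(-1) g = sum_i g_i^2 / H_ii
  = (-5.2844)^2/1 + (-1.5658)^2/2 + (1.7362)^2/14 + (7.708)^2/12
  = 27.9249 + 1.2259 + 0.2153 + 4.9511 = 34.3172
Step 3: Objective decrease = 0.5 * g^T H^(-1) g = 17.1586


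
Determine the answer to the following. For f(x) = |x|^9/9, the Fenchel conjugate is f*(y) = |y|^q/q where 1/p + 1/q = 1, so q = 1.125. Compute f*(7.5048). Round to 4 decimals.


The conjugate exponent q satisfies 1/p + 1/q = 1.
p = 9, so q = 9/(9 - 1) = 1.125
|y|^q = 7.5048^1.125 = 9.6551
f*(7.5048) = 9.6551 / 1.125 = 8.5823


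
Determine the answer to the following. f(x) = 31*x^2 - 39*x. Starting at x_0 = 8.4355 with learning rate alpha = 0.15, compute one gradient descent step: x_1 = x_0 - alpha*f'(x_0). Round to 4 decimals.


We compute the gradient at x_0 and apply the update.
f'(x) = 62*x - 39
f'(8.4355) = 62*8.4355 - 39 = 484.001
x_1 = 8.4355 - 0.15*484.001 = -64.1647


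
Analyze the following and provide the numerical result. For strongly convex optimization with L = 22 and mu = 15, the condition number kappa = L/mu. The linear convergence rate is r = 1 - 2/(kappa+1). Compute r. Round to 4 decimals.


Step 1: Compute the condition number.
kappa = L/mu = 22/15 = 1.4667
Step 2: Compute the convergence rate.
r = 1 - 2/(kappa + 1) = 1 - 2*mu/(L + mu) = (L - mu)/(L + mu) = 7/37 = 0.1892


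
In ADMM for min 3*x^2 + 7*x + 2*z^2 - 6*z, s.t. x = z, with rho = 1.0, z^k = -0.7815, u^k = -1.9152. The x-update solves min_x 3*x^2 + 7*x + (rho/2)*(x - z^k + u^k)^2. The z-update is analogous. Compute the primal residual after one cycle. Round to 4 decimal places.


ADMM iteration with rho = 1.0, z^k = -0.7815, u^k = -1.9152
Step 1: x-update.
Minimize 3*x^2 + 7*x + (1.0/2)*(x + 0.7815 - 1.9152)^2
FOC: (2*3 + 1.0)*x = -7 + 1.0*(-0.7815 + 1.9152)
x^{k+1} = -0.838
Step 2: z-update.
Minimize 2*z^2 - 6*z + (1.0/2)*(-0.838 - z - 1.9152)^2
FOC: (2*2 + 1.0)*z = 6 + 1.0*(-0.838 - 1.9152)
z^{k+1} = 0.6494
Step 3: u-update.
u^{k+1} = -1.9152 - 0.838 - 0.6494 = -3.4026
Step 4: Primal residual = |-0.838 - 0.6494| = 1.4874


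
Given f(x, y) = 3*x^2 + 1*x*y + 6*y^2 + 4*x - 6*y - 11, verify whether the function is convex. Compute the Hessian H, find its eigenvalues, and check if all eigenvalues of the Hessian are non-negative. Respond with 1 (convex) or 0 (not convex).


The Hessian of f(x,y) = 3*x^2 + 1*x*y + 6*y^2 + 4*x - 6*y - 11 is:
H = [[6, 1], [1, 12]]
Trace = 6 + 12 = 18
Determinant = 6*12 - (1)^2 = 71
Discriminant = (18)^2 - 4*71 = 40.0
Eigenvalues: lambda_1 = 5.8377, lambda_2 = 12.1623
The function is convex.

1


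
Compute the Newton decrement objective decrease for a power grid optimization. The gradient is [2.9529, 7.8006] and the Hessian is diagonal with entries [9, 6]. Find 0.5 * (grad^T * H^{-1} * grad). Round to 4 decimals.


Step 1: H is diagonal, so H^(-1) * g = [0.3281, 1.3001].
Step 2: g^T H^(-1) g = sum_i g_i^2 / H_ii
  = (2.9529)^2/9 + (7.8006)^2/6
  = 0.9688 + 10.1416 = 11.1104
Step 3: Objective decrease = 0.5 * g^T H^(-1) g = 5.5552


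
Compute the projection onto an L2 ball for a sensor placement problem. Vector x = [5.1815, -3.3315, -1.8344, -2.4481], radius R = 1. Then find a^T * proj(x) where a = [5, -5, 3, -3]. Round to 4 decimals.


Step 1: Compute ||x|| (intermediates to 6 decimals).
||x|| = sqrt(5.1815^2 + (-3.3315)^2 + (-1.8344)^2 + (-2.4481)^2) = 6.877867
Step 2: Project.
Since ||x|| > R, scale = R/||x|| = 1/6.877867 = 0.145394, proj(x) = scale * x
proj(x) = [0.753359, -0.48438, -0.266711, -0.355939]
Step 3: Dot product.
a^T * proj(x) = 5*0.753359 - 5*(-0.48438) + 3*(-0.266711) - 3*(-0.355939) = 6.4564


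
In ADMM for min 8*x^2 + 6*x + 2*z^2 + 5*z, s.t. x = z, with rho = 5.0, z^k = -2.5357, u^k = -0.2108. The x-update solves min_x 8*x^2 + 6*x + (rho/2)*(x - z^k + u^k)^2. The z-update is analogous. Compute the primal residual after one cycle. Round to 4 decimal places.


ADMM iteration with rho = 5.0, z^k = -2.5357, u^k = -0.2108
Step 1: x-update.
Minimize 8*x^2 + 6*x + (5.0/2)*(x + 2.5357 - 0.2108)^2
FOC: (2*8 + 5.0)*x = -6 + 5.0*(-2.5357 + 0.2108)
x^{k+1} = -0.8393
Step 2: z-update.
Minimize 2*z^2 + 5*z + (5.0/2)*(-0.8393 - z - 0.2108)^2
FOC: (2*2 + 5.0)*z = -5 + 5.0*(-0.8393 - 0.2108)
z^{k+1} = -1.1389
Step 3: u-update.
u^{k+1} = -0.2108 - 0.8393 + 1.1389 = 0.0889
Step 4: Primal residual = |-0.8393 + 1.1389| = 0.2997


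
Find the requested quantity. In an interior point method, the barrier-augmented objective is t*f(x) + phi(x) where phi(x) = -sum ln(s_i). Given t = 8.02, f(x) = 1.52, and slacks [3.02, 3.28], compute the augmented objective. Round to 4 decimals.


Step 1: Compute log-barrier.
ln values: [1.1053, 1.1878]
phi = -(1.1053 + 1.1878) = -2.2931
Step 2: Compute augmented objective.
t*f(x) = 8.02*1.52 = 12.1904
Total = 12.1904 - 2.2931 = 9.8973


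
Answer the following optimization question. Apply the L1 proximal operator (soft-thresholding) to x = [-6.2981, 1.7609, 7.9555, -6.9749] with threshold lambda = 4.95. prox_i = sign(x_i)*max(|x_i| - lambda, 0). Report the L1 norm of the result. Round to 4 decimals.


Soft-thresholding with lambda = 4.95:
prox(-6.2981) = sign(-6.2981)*max(|-6.2981| - 4.95, 0) = -1.3481
prox(1.7609) = sign(1.7609)*max(|1.7609| - 4.95, 0) = 0.0
prox(7.9555) = sign(7.9555)*max(|7.9555| - 4.95, 0) = 3.0055
prox(-6.9749) = sign(-6.9749)*max(|-6.9749| - 4.95, 0) = -2.0249
prox(x) = [-1.3481, 0.0, 3.0055, -2.0249]
||prox(x)||_1 = 1.3481 + 0.0 + 3.0055 + 2.0249 = 6.3785


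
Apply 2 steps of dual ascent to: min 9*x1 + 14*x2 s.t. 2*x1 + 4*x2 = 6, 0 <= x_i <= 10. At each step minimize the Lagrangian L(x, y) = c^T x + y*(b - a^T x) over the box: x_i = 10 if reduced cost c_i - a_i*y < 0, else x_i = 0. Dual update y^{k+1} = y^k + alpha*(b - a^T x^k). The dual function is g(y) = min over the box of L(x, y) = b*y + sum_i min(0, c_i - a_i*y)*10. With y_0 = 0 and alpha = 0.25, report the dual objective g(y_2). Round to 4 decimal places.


Dual ascent for LP: min 9*x1 + 14*x2, 2*x1 + 4*x2 = 6, 0 <= x_i <= 10
Step 1: y^k = 0.0, reduced costs: (9.0, 14.0)
  x^k = (0.0, 0.0), subgradient = b - a^T x = 6.0
  y^{k+1} = 0.0 + 0.25*6.0 = 1.5
Step 2: y^k = 1.5, reduced costs: (6.0, 8.0)
  x^k = (0.0, 0.0), subgradient = b - a^T x = 6.0
  y^{k+1} = 1.5 + 0.25*6.0 = 3.0
Dual objective at y_2 = 3.0: reduced costs (3.0, 2.0), box minimizer x = (0.0, 0.0)
g(y_2) = b*y + (c1 - a1*y)*x1 + (c2 - a2*y)*x2 = 6*3.0 + 3.0*0.0 + 2.0*0.0 = 18.0 + 0.0 + 0.0 = 18.0


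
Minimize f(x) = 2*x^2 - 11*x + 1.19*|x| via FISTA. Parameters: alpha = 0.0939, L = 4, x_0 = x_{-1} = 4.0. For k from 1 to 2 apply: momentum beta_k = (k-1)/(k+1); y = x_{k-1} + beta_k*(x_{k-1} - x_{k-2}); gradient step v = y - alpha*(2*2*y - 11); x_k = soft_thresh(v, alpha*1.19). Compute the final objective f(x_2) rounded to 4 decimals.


FISTA on f(x) = 2*x^2 - 11*x + 1.19*|x|
L = 4, alpha = 0.0939
Iteration 1: beta = 0.0, y = 4.0 + 0.0*(4.0 - 4.0) = 4.0
  grad(y) = 5.0, v = y - alpha*grad = 3.5305
  prox(v) = soft_thresh(3.5305, 0.1117) = 3.4188
Iteration 2: beta = 0.3333, y = 3.4188 + 0.3333*(3.4188 - 4.0) = 3.225
  grad(y) = 1.9, v = y - alpha*grad = 3.0466
  prox(v) = soft_thresh(3.0466, 0.1117) = 2.9349
f(x_2) = 2*2.9349^2 - 11*2.9349 + 1.19*|2.9349| = -11.5642


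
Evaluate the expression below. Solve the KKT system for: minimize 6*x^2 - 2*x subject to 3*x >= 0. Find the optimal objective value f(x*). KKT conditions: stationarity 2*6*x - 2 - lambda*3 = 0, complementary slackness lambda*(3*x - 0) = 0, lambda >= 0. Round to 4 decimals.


Step 1: Try lambda = 0 (constraint inactive).
Stationarity: 2*6*x - 2 = 0
x* = 2/(2*6) = 1/6 = 0.1667 (rounded; the exact value 1/6 is used below)
Check constraint: 3*0.1667 = 0.5001 >= 0 -- satisfied.
Step 2: Compute optimal value.
f(x*) = 6*(1/6)^2 - 2*(1/6) = -0.1667


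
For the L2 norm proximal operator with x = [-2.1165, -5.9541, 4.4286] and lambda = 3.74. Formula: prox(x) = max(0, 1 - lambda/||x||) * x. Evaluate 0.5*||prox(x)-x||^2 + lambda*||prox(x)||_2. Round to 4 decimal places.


Step 1: Compute ||x||.
||x|| = 7.7164
Step 2: Compute scaling factor.
scale = max(0, 1 - 3.74/7.7164) = 0.5153
Step 3: prox(x) = [-1.0907, -3.0683, 2.2821]
||prox(x)|| = 3.9764
Step 4: Proximal objective.
0.5*||prox-x||^2 = 6.9938
lambda*||prox|| = 14.8717
Total = 21.8657


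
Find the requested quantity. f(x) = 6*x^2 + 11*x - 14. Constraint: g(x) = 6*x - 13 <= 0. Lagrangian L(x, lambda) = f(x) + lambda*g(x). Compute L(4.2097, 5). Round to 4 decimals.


Step 1: Evaluate f(x).
f(4.2097) = 6*4.2097^2 + 11*4.2097 - 14 = 138.6361
Step 2: Evaluate g(x).
g(4.2097) = 6*4.2097 - 13 = 12.2582
Step 3: Compute Lagrangian.
L = 138.6361 + 5*12.2582 = 199.9271


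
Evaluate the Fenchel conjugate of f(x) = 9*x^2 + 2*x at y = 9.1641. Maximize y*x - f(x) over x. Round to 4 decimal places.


f*(y) = sup_x {y*x - a*x^2 - b*x} = sup_x {(y-b)*x - a*x^2}
FOC: (y - b) - 2a*x = 0 => x* = (y - b)/(2a)
x* = (9.1641 - 2)/(2*9) = 0.398
f*(9.1641) = (y-b)^2/(4a) = (9.1641 - 2)^2/(4*9)
= 51.3243/36 = 1.4257


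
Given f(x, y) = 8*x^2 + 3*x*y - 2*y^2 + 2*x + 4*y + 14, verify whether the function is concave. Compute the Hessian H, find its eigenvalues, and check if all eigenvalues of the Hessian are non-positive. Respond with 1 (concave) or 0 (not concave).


The Hessian of f(x,y) = 8*x^2 + 3*x*y - 2*y^2 + 2*x + 4*y + 14 is:
H = [[16, 3], [3, -4]]
Trace = 16 - 4 = 12
Determinant = 16*-4 - (3)^2 = -73
Discriminant = (12)^2 - 4*-73 = 436.0
Eigenvalues: lambda_1 = -4.4403, lambda_2 = 16.4403
The function is not concave.

0


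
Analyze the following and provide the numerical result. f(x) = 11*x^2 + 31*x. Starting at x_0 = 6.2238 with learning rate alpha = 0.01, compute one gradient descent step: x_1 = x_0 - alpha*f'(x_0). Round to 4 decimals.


We compute the gradient at x_0 and apply the update.
f'(x) = 22*x + 31
f'(6.2238) = 22*6.2238 + 31 = 167.9236
x_1 = 6.2238 - 0.01*167.9236 = 4.5446


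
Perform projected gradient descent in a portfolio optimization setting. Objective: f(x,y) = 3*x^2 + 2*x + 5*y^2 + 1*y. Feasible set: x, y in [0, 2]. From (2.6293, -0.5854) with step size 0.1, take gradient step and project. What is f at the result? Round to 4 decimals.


Step 1: Compute gradient at (2.6293, -0.5854).
grad_x = 2*3*2.6293 + 2 = 17.7758
grad_y = 2*5*-0.5854 + 1 = -4.854
Step 2: Gradient step.
x_raw = 2.6293 - 0.1*17.7758 = 0.8517
y_raw = -0.5854 - 0.1*-4.854 = -0.1
Step 3: Project onto [0, 2].
x_proj = clip(0.8517) = 0.8517
y_proj = clip(-0.1) = 0.0
Step 4: Evaluate f.
f(0.8517, 0.0) = 3.8797


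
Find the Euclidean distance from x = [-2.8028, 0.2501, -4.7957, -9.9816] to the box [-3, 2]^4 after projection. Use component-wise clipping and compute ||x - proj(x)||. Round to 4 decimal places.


Project each component onto [-3, 2].
clip(-2.8028) = -2.8028, clip(0.2501) = 0.2501, clip(-4.7957) = -3.0, clip(-9.9816) = -3.0
Projection = [-2.8028, 0.2501, -3.0, -3.0]
Squared diffs: [0.0, 0.0, 3.2245, 48.7427]
Distance = sqrt(51.9672) = 7.2088


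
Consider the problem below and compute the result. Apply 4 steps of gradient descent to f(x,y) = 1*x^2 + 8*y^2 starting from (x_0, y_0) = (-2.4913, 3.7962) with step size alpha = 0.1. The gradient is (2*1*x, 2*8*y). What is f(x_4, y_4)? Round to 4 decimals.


Gradient descent on f(x,y) = 1*x^2 + 8*y^2.
Starting point: (-2.4913, 3.7962), alpha = 0.1
Step 1: grad_x = 2*1*-2.4913 = -4.9826, grad_y = 2*8*3.7962 = 60.7392
  x_1 = -2.4913 - 0.1*-4.9826 = -1.993
  y_1 = 3.7962 - 0.1*60.7392 = -2.2777
Step 2: grad_x = 2*1*-1.993 = -3.9861, grad_y = 2*8*-2.2777 = -36.4435
  x_2 = -1.993 - 0.1*-3.9861 = -1.5944
  y_2 = -2.2777 - 0.1*-36.4435 = 1.3666
Step 3: grad_x = 2*1*-1.5944 = -3.1889, grad_y = 2*8*1.3666 = 21.8661
  x_3 = -1.5944 - 0.1*-3.1889 = -1.2755
  y_3 = 1.3666 - 0.1*21.8661 = -0.82
Step 4: grad_x = 2*1*-1.2755 = -2.5511, grad_y = 2*8*-0.82 = -13.1197
  x_4 = -1.2755 - 0.1*-2.5511 = -1.0204
  y_4 = -0.82 - 0.1*-13.1197 = 0.492
f(-1.0204, 0.492) = 1*(-1.0204)^2 + 8*0.492^2 = 2.9777


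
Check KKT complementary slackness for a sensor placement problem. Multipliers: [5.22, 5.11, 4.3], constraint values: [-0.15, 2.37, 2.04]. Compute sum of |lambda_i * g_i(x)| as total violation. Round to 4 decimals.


KKT complementary slackness check:
lambda_1 * g_1 = 5.22 * -0.15 = -0.783
lambda_2 * g_2 = 5.11 * 2.37 = 12.1107
lambda_3 * g_3 = 4.3 * 2.04 = 8.772
Total violation = 0.783 + 12.1107 + 8.772 = 21.6657


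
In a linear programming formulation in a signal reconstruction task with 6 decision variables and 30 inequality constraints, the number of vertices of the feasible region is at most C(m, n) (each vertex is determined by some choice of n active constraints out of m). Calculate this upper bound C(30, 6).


Each vertex corresponds to some choice of n active constraints out of m, so the number of vertices is at most C(m, n) = m! / (n!(m-n)!).
m = 30, n = 6
Numerator: 30 * 29 * 28 * 27 * 26 * 25
Denominator: 6! = 720
C(30, 6) = 593775


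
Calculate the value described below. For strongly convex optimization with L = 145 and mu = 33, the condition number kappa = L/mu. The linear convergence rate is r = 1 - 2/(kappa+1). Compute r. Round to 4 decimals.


Step 1: Compute the condition number.
kappa = L/mu = 145/33 = 4.3939
Step 2: Compute the convergence rate.
r = 1 - 2/(kappa + 1) = 1 - 2*mu/(L + mu) = (L - mu)/(L + mu) = 112/178 = 0.6292


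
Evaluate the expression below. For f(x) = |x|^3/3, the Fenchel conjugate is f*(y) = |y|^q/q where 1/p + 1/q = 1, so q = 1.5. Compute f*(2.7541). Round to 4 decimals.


The conjugate exponent q satisfies 1/p + 1/q = 1.
p = 3, so q = 3/(3 - 1) = 1.5
|y|^q = 2.7541^1.5 = 4.5706
f*(2.7541) = 4.5706 / 1.5 = 3.047


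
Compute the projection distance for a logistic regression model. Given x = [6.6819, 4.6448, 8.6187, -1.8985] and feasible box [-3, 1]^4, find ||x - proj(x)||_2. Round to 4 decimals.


Project each component onto [-3, 1].
clip(6.6819) = 1.0, clip(4.6448) = 1.0, clip(8.6187) = 1.0, clip(-1.8985) = -1.8985
Projection = [1.0, 1.0, 1.0, -1.8985]
Squared diffs: [32.284, 13.2846, 58.0446, 0.0]
Distance = sqrt(103.6132) = 10.1791


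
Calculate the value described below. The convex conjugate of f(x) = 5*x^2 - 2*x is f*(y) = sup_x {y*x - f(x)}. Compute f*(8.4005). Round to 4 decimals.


f*(y) = sup_x {y*x - a*x^2 - b*x} = sup_x {(y-b)*x - a*x^2}
FOC: (y - b) - 2a*x = 0 => x* = (y - b)/(2a)
x* = (8.4005 + 2)/(2*5) = 1.0401
f*(8.4005) = (y-b)^2/(4a) = (8.4005 + 2)^2/(4*5)
= 108.1704/20 = 5.4085


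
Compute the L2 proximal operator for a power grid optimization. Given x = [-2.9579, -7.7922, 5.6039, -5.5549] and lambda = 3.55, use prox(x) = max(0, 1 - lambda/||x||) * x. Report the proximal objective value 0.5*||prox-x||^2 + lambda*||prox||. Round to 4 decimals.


Step 1: Compute ||x||.
||x|| = 11.4773
Step 2: Compute scaling factor.
scale = max(0, 1 - 3.55/11.4773) = 0.6907
Step 3: prox(x) = [-2.043, -5.382, 3.8706, -3.8367]
||prox(x)|| = 7.9273
Step 4: Proximal objective.
0.5*||prox-x||^2 = 6.3013
lambda*||prox|| = 28.1419
Total = 34.4431


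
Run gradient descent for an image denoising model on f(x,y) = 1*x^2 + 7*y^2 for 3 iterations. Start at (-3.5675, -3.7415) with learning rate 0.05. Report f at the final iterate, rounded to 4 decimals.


Gradient descent on f(x,y) = 1*x^2 + 7*y^2.
Starting point: (-3.5675, -3.7415), alpha = 0.05
Step 1: grad_x = 2*1*-3.5675 = -7.135, grad_y = 2*7*-3.7415 = -52.381
  x_1 = -3.5675 - 0.05*-7.135 = -3.2108
  y_1 = -3.7415 - 0.05*-52.381 = -1.1225
Step 2: grad_x = 2*1*-3.2108 = -6.4215, grad_y = 2*7*-1.1225 = -15.7143
  x_2 = -3.2108 - 0.05*-6.4215 = -2.8897
  y_2 = -1.1225 - 0.05*-15.7143 = -0.3367
Step 3: grad_x = 2*1*-2.8897 = -5.7794, grad_y = 2*7*-0.3367 = -4.7143
  x_3 = -2.8897 - 0.05*-5.7794 = -2.6007
  y_3 = -0.3367 - 0.05*-4.7143 = -0.101
f(-2.6007, -0.101) = 1*(-2.6007)^2 + 7*(-0.101)^2 = 6.8351


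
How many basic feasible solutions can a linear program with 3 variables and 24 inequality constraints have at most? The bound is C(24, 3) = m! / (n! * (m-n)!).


Each vertex corresponds to some choice of n active constraints out of m, so the number of vertices is at most C(m, n) = m! / (n!(m-n)!).
m = 24, n = 3
Numerator: 24 * 23 * 22
Denominator: 3! = 6
C(24, 3) = 2024


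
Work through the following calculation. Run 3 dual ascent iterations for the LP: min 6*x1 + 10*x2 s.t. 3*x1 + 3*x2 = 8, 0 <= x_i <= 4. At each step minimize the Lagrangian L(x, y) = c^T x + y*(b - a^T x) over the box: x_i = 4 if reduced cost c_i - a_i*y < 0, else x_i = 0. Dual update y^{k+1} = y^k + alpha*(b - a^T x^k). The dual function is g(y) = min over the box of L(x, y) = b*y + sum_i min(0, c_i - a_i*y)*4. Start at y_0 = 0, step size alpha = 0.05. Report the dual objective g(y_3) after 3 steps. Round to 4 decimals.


Dual ascent for LP: min 6*x1 + 10*x2, 3*x1 + 3*x2 = 8, 0 <= x_i <= 4
Step 1: y^k = 0.0, reduced costs: (6.0, 10.0)
  x^k = (0.0, 0.0), subgradient = b - a^T x = 8.0
  y^{k+1} = 0.0 + 0.05*8.0 = 0.4
Step 2: y^k = 0.4, reduced costs: (4.8, 8.8)
  x^k = (0.0, 0.0), subgradient = b - a^T x = 8.0
  y^{k+1} = 0.4 + 0.05*8.0 = 0.8
Step 3: y^k = 0.8, reduced costs: (3.6, 7.6)
  x^k = (0.0, 0.0), subgradient = b - a^T x = 8.0
  y^{k+1} = 0.8 + 0.05*8.0 = 1.2
Dual objective at y_3 = 1.2: reduced costs (2.4, 6.4), box minimizer x = (0.0, 0.0)
g(y_3) = b*y + (c1 - a1*y)*x1 + (c2 - a2*y)*x2 = 8*1.2 + 2.4*0.0 + 6.4*0.0 = 9.6 + 0.0 + 0.0 = 9.6


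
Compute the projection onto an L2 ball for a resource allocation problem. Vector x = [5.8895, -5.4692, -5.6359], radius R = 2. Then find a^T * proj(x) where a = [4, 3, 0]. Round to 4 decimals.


Step 1: Compute ||x|| (intermediates to 6 decimals).
||x|| = sqrt(5.8895^2 + (-5.4692)^2 + (-5.6359)^2) = 9.816401
Step 2: Project.
Since ||x|| > R, scale = R/||x|| = 2/9.816401 = 0.203741, proj(x) = scale * x
proj(x) = [1.199933, -1.1143, -1.148264]
Step 3: Dot product.
a^T * proj(x) = 4*1.199933 + 3*(-1.1143) + 0*(-1.148264) = 1.4568


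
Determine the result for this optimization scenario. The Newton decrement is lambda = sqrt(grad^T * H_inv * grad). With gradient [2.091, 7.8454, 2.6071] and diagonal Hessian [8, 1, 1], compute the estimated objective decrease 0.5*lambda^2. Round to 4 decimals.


Step 1: H is diagonal, so H^(-1) * g = [0.2614, 7.8454, 2.6071].
Step 2: g^T H^(-1) g = sum_i g_i^2 / H_ii
  = (2.091)^2/8 + (7.8454)^2/1 + (2.6071)^2/1
  = 0.5465 + 61.5503 + 6.797 = 68.8938
Step 3: Objective decrease = 0.5 * g^T H^(-1) g = 34.4469


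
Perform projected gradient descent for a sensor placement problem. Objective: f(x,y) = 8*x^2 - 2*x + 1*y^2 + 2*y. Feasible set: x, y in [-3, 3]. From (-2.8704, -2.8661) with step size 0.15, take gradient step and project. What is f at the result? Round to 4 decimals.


Step 1: Compute gradient at (-2.8704, -2.8661).
grad_x = 2*8*-2.8704 - 2 = -47.9264
grad_y = 2*1*-2.8661 + 2 = -3.7322
Step 2: Gradient step.
x_raw = -2.8704 - 0.15*-47.9264 = 4.3186
y_raw = -2.8661 - 0.15*-3.7322 = -2.3063
Step 3: Project onto [-3, 3].
x_proj = clip(4.3186) = 3.0
y_proj = clip(-2.3063) = -2.3063
Step 4: Evaluate f.
f(3.0, -2.3063) = 66.7063


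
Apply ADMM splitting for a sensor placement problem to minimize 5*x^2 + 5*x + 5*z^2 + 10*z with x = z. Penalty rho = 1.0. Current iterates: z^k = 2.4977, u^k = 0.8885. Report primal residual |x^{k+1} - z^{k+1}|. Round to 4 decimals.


ADMM iteration with rho = 1.0, z^k = 2.4977, u^k = 0.8885
Step 1: x-update.
Minimize 5*x^2 + 5*x + (1.0/2)*(x - 2.4977 + 0.8885)^2
FOC: (2*5 + 1.0)*x = -5 + 1.0*(2.4977 - 0.8885)
x^{k+1} = -0.3083
Step 2: z-update.
Minimize 5*z^2 + 10*z + (1.0/2)*(-0.3083 - z + 0.8885)^2
FOC: (2*5 + 1.0)*z = -10 + 1.0*(-0.3083 + 0.8885)
z^{k+1} = -0.8563
Step 3: u-update.
u^{k+1} = 0.8885 - 0.3083 + 0.8563 = 1.4366
Step 4: Primal residual = |-0.3083 + 0.8563| = 0.5481


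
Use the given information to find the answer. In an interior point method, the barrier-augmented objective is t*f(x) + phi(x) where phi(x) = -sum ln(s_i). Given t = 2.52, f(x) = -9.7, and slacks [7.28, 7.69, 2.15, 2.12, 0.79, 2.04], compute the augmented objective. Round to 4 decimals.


Step 1: Compute log-barrier.
ln values: [1.9851, 2.0399, 0.7655, 0.7514, -0.2357, 0.7129]
phi = -(1.9851 + 2.0399 + 0.7655 + 0.7514 - 0.2357 + 0.7129) = -6.0192
Step 2: Compute augmented objective.
t*f(x) = 2.52*-9.7 = -24.444
Total = -24.444 - 6.0192 = -30.4632


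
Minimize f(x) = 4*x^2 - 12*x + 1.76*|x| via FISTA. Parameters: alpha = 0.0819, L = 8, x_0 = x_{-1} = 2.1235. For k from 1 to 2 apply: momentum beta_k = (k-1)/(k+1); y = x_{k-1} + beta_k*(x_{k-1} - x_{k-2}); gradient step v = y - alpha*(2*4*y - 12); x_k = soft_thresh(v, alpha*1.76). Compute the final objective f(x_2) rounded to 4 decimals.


FISTA on f(x) = 4*x^2 - 12*x + 1.76*|x|
L = 8, alpha = 0.0819
Iteration 1: beta = 0.0, y = 2.1235 + 0.0*(2.1235 - 2.1235) = 2.1235
  grad(y) = 4.988, v = y - alpha*grad = 1.715
  prox(v) = soft_thresh(1.715, 0.1441) = 1.5708
Iteration 2: beta = 0.3333, y = 1.5708 + 0.3333*(1.5708 - 2.1235) = 1.3866
  grad(y) = -0.9071, v = y - alpha*grad = 1.4609
  prox(v) = soft_thresh(1.4609, 0.1441) = 1.3168
f(x_2) = 4*1.3168^2 - 12*1.3168 + 1.76*|1.3168| = -6.5482


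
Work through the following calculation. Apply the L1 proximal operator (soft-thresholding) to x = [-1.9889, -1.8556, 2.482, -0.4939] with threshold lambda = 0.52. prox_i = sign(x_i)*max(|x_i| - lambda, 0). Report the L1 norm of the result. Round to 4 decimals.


Soft-thresholding with lambda = 0.52:
prox(-1.9889) = sign(-1.9889)*max(|-1.9889| - 0.52, 0) = -1.4689
prox(-1.8556) = sign(-1.8556)*max(|-1.8556| - 0.52, 0) = -1.3356
prox(2.482) = sign(2.482)*max(|2.482| - 0.52, 0) = 1.962
prox(-0.4939) = sign(-0.4939)*max(|-0.4939| - 0.52, 0) = 0.0
prox(x) = [-1.4689, -1.3356, 1.962, 0.0]
||prox(x)||_1 = 1.4689 + 1.3356 + 1.962 + 0.0 = 4.7665


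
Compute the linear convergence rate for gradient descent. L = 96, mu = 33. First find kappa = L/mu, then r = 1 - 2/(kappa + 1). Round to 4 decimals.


Step 1: Compute the condition number.
kappa = L/mu = 96/33 = 2.9091
Step 2: Compute the convergence rate.
r = 1 - 2/(kappa + 1) = 1 - 2*mu/(L + mu) = (L - mu)/(L + mu) = 63/129 = 0.4884


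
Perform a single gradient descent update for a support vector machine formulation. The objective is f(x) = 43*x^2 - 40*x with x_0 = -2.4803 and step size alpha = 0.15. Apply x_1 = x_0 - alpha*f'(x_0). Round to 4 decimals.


We compute the gradient at x_0 and apply the update.
f'(x) = 86*x - 40
f'(-2.4803) = 86*-2.4803 - 40 = -253.3058
x_1 = -2.4803 - 0.15*-253.3058 = 35.5156


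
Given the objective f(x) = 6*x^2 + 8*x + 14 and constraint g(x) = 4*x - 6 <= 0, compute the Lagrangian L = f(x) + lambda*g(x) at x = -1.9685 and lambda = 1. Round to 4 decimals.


Step 1: Evaluate f(x).
f(-1.9685) = 6*(-1.9685)^2 + 8*(-1.9685) + 14 = 21.502
Step 2: Evaluate g(x).
g(-1.9685) = 4*-1.9685 - 6 = -13.874
Step 3: Compute Lagrangian.
L = 21.502 + 1*-13.874 = 7.628


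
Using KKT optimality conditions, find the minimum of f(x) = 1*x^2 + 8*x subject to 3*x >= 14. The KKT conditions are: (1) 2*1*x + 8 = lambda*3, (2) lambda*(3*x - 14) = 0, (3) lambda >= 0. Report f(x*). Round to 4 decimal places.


Step 1: Try lambda = 0 (constraint inactive).
x_unc = -8/(2*1) = -4.0
Check: 3*-4.0 = -12.0 < 14 -- violated!
Step 2: Constraint must be active: 3*x = 14
x* = 14/3 = 4.6667 (rounded; the exact value 14/3 is used below)
lambda = (2*1*(14/3) + 8)/3 = 5.7778
Step 3: Compute optimal value.
f(x*) = 1*(14/3)^2 + 8*(14/3) = 59.1111


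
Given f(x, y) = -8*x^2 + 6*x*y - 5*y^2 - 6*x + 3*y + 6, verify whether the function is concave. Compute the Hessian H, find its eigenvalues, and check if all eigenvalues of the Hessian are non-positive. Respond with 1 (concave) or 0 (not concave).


The Hessian of f(x,y) = -8*x^2 + 6*x*y - 5*y^2 - 6*x + 3*y + 6 is:
H = [[-16, 6], [6, -10]]
Trace = -16 - 10 = -26
Determinant = -16*-10 - (6)^2 = 124
Discriminant = (-26)^2 - 4*124 = 180.0
Eigenvalues: lambda_1 = -19.7082, lambda_2 = -6.2918
The function is concave.

1


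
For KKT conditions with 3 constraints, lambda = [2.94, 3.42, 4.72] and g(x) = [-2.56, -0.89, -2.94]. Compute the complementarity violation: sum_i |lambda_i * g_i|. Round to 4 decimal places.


KKT complementary slackness check:
lambda_1 * g_1 = 2.94 * -2.56 = -7.5264
lambda_2 * g_2 = 3.42 * -0.89 = -3.0438
lambda_3 * g_3 = 4.72 * -2.94 = -13.8768
Total violation = 7.5264 + 3.0438 + 13.8768 = 24.447


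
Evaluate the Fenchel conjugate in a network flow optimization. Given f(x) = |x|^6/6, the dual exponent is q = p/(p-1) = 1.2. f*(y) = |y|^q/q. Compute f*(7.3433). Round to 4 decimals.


The conjugate exponent q satisfies 1/p + 1/q = 1.
p = 6, so q = 6/(6 - 1) = 1.2
|y|^q = 7.3433^1.2 = 10.9413
f*(7.3433) = 10.9413 / 1.2 = 9.1178


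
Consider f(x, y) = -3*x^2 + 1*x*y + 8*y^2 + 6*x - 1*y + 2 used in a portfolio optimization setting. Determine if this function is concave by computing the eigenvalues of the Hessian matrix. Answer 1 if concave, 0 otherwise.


The Hessian of f(x,y) = -3*x^2 + 1*x*y + 8*y^2 + 6*x - 1*y + 2 is:
H = [[-6, 1], [1, 16]]
Trace = -6 + 16 = 10
Determinant = -6*16 - (1)^2 = -97
Discriminant = (10)^2 - 4*-97 = 488.0
Eigenvalues: lambda_1 = -6.0454, lambda_2 = 16.0454
The function is not concave.

0


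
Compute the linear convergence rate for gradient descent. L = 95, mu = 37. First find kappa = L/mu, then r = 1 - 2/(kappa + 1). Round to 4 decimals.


Step 1: Compute the condition number.
kappa = L/mu = 95/37 = 2.5676
Step 2: Compute the convergence rate.
r = 1 - 2/(kappa + 1) = 1 - 2*mu/(L + mu) = (L - mu)/(L + mu) = 58/132 = 0.4394


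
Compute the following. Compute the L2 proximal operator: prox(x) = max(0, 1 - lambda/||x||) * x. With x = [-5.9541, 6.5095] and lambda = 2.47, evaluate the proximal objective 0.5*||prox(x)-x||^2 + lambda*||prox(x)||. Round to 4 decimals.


Step 1: Compute ||x||.
||x|| = 8.8218
Step 2: Compute scaling factor.
scale = max(0, 1 - 2.47/8.8218) = 0.72
Step 3: prox(x) = [-4.287, 4.6869]
||prox(x)|| = 6.3518
Step 4: Proximal objective.
0.5*||prox-x||^2 = 3.0505
lambda*||prox|| = 15.6889
Total = 18.7395


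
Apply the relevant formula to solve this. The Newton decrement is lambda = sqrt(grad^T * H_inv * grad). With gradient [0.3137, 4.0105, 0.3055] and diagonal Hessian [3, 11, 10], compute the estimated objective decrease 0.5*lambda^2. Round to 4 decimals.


Step 1: H is diagonal, so H^(-1) * g = [0.1046, 0.3646, 0.0306].
Step 2: g^T H^(-1) g = sum_i g_i^2 / H_ii
  = (0.3137)^2/3 + (4.0105)^2/11 + (0.3055)^2/10
  = 0.0328 + 1.4622 + 0.0093 = 1.5043
Step 3: Objective decrease = 0.5 * g^T H^(-1) g = 0.7522


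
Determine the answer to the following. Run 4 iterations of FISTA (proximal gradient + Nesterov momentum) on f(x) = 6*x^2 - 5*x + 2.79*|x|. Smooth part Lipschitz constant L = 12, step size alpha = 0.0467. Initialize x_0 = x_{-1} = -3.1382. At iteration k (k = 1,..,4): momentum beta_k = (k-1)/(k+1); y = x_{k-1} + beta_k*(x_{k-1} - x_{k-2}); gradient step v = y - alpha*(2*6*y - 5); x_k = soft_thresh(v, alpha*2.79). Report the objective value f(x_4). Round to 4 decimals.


FISTA on f(x) = 6*x^2 - 5*x + 2.79*|x|
L = 12, alpha = 0.0467
Iteration 1: beta = 0.0, y = -3.1382 + 0.0*(-3.1382 + 3.1382) = -3.1382
  grad(y) = -42.6584, v = y - alpha*grad = -1.1461
  prox(v) = soft_thresh(-1.1461, 0.1303) = -1.0158
Iteration 2: beta = 0.3333, y = -1.0158 + 0.3333*(-1.0158 + 3.1382) = -0.3083
  grad(y) = -8.6994, v = y - alpha*grad = 0.098
  prox(v) = soft_thresh(0.098, 0.1303) = 0.0
Iteration 3: beta = 0.5, y = 0.0 + 0.5*(0.0 + 1.0158) = 0.5079
  grad(y) = 1.0946, v = y - alpha*grad = 0.4568
  prox(v) = soft_thresh(0.4568, 0.1303) = 0.3265
Iteration 4: beta = 0.6, y = 0.3265 + 0.6*(0.3265 - 0.0) = 0.5224
  grad(y) = 1.2682, v = y - alpha*grad = 0.4631
  prox(v) = soft_thresh(0.4631, 0.1303) = 0.3328
f(x_4) = 6*0.3328^2 - 5*0.3328 + 2.79*|0.3328| = -0.0709


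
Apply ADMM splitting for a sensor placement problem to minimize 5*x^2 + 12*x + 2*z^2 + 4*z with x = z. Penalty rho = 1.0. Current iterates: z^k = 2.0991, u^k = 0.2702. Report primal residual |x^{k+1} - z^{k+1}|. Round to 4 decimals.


ADMM iteration with rho = 1.0, z^k = 2.0991, u^k = 0.2702
Step 1: x-update.
Minimize 5*x^2 + 12*x + (1.0/2)*(x - 2.0991 + 0.2702)^2
FOC: (2*5 + 1.0)*x = -12 + 1.0*(2.0991 - 0.2702)
x^{k+1} = -0.9246
Step 2: z-update.
Minimize 2*z^2 + 4*z + (1.0/2)*(-0.9246 - z + 0.2702)^2
FOC: (2*2 + 1.0)*z = -4 + 1.0*(-0.9246 + 0.2702)
z^{k+1} = -0.9309
Step 3: u-update.
u^{k+1} = 0.2702 - 0.9246 + 0.9309 = 0.2764
Step 4: Primal residual = |-0.9246 + 0.9309| = 0.0062


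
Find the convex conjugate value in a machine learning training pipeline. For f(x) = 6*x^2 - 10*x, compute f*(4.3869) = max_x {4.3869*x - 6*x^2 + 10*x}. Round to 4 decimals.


f*(y) = sup_x {y*x - a*x^2 - b*x} = sup_x {(y-b)*x - a*x^2}
FOC: (y - b) - 2a*x = 0 => x* = (y - b)/(2a)
x* = (4.3869 + 10)/(2*6) = 1.1989
f*(4.3869) = (y-b)^2/(4a) = (4.3869 + 10)^2/(4*6)
= 206.9829/24 = 8.6243


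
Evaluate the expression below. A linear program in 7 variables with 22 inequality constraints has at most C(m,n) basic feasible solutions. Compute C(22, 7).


Each vertex corresponds to some choice of n active constraints out of m, so the number of vertices is at most C(m, n) = m! / (n!(m-n)!).
m = 22, n = 7
Numerator: 22 * 21 * 20 * 19 * 18 * 17 * 16
Denominator: 7! = 5040
C(22, 7) = 170544
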